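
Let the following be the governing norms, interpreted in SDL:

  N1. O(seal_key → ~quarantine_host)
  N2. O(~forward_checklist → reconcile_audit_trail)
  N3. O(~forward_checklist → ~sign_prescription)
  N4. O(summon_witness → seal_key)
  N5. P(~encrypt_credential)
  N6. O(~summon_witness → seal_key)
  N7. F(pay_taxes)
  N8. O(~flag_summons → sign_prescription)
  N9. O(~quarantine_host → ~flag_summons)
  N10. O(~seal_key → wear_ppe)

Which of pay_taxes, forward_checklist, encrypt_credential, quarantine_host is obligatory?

forward_checklist

By case analysis on summon_witness: premise 4 gives O(summon_witness → seal_key) and premise 6 gives O(~summon_witness → seal_key), so O(seal_key) either way.
From O(seal_key) and premise 1, O(seal_key → ~quarantine_host), we obtain O(~quarantine_host).
With premise 9, O(~quarantine_host → ~flag_summons), the K-axiom yields O(~flag_summons).
Premise 8 is O(~flag_summons → sign_prescription); since O(~flag_summons), deontic closure gives O(sign_prescription).
The contrapositive of premise 3 (O(~forward_checklist → ~sign_prescription)) is O(sign_prescription → forward_checklist), and O(sign_prescription) is already established, so O(forward_checklist).
So O(forward_checklist) holds — forward_checklist is obligatory. None of the other listed options is made obligatory by any chain of premises.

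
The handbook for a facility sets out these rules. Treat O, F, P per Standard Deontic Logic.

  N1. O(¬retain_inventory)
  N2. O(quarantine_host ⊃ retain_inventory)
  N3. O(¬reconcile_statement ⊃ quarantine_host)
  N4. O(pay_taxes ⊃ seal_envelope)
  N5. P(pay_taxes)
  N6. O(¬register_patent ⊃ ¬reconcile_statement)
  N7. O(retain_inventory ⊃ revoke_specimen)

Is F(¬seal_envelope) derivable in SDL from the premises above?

Premise 4 is O(pay_taxes ⊃ seal_envelope), but O(pay_taxes) is not derivable from the premises (the permission P(pay_taxes) asserts only ¬O(¬pay_taxes), not O(pay_taxes)), so it does not yield O(seal_envelope).
No other premise forces O(seal_envelope). An ideal world satisfying every premise can still have ¬seal_envelope true, so F(¬seal_envelope) is not derivable.

No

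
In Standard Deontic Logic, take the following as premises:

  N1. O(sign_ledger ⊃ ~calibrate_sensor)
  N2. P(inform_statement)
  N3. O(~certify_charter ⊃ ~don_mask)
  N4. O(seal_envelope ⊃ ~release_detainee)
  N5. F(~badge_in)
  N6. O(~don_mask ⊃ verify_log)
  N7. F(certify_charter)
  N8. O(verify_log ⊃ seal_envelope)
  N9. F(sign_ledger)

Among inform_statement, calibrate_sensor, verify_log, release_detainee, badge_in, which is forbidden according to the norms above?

release_detainee

F(certify_charter) at premise 7 means O(~certify_charter).
From O(~certify_charter) and premise 3, O(~certify_charter ⊃ ~don_mask), we obtain O(~don_mask).
Premise 6 is O(~don_mask ⊃ verify_log); since O(~don_mask), deontic closure gives O(verify_log).
Applying K to premise 8 (O(verify_log ⊃ seal_envelope)) and O(verify_log) yields O(seal_envelope).
Premise 4 is O(seal_envelope ⊃ ~release_detainee); since O(seal_envelope), deontic closure gives O(~release_detainee).
So O(~release_detainee) holds, i.e. release_detainee is forbidden. None of the other listed options is forbidden under the premises.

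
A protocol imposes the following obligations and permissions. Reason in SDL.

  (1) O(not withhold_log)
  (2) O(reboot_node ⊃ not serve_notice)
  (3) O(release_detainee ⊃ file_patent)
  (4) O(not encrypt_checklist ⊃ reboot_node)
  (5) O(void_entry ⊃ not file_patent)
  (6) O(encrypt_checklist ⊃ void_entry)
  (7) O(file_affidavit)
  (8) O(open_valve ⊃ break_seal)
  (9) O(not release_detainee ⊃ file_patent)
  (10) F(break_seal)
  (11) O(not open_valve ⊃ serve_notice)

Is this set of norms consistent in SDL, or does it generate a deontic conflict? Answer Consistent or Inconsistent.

Inconsistent

Premises 9 and 3 cover both cases: O(not release_detainee ⊃ file_patent) and O(release_detainee ⊃ file_patent). Since not release_detainee ∨ release_detainee is a tautology, O(file_patent) follows.
Premise 5 is O(void_entry ⊃ not file_patent); contrapositively O(file_patent ⊃ not void_entry). Since O(file_patent) holds, K gives O(not void_entry).
Premise 6 is O(encrypt_checklist ⊃ void_entry); contrapositively O(not void_entry ⊃ not encrypt_checklist). Since O(not void_entry) holds, K gives O(not encrypt_checklist).
Applying K to premise 4 (O(not encrypt_checklist ⊃ reboot_node)) and O(not encrypt_checklist) yields O(reboot_node).
Applying K to premise 2 (O(reboot_node ⊃ not serve_notice)) and O(reboot_node) yields O(not serve_notice).
The contrapositive of premise 11 (O(not open_valve ⊃ serve_notice)) is O(not serve_notice ⊃ open_valve), and O(not serve_notice) is already established, so O(open_valve).
With premise 8, O(open_valve ⊃ break_seal), the K-axiom yields O(break_seal).
But premise 10, F(break_seal), means O(not break_seal).
We now have both O(break_seal) and O(not break_seal) — break_seal is simultaneously obligatory and forbidden, violating the D-axiom.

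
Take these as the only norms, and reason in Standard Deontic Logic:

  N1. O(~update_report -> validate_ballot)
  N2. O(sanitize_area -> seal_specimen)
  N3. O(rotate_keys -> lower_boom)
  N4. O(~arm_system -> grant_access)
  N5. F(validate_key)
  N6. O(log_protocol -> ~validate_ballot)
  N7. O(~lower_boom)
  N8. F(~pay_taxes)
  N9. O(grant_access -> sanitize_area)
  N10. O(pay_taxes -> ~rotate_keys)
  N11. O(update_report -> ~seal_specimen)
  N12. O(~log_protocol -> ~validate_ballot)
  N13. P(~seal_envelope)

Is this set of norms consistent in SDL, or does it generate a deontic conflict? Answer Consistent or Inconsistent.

Premise 3 is O(rotate_keys -> lower_boom), but O(rotate_keys) is not derivable from the premises, so it does not yield O(lower_boom).
So O(lower_boom) is not derivable, and the apparent clash with O(~lower_boom) does not arise.
A world satisfying every obligation exists (e.g. arm_system=true, grant_access=false, log_protocol=false, lower_boom=false, pay_taxes=true, rotate_keys=false, sanitize_area=false, seal_envelope=false, seal_specimen=false, update_report=true, validate_ballot=false, validate_key=false); no atom is both obligatory and forbidden, so the set is consistent.

Consistent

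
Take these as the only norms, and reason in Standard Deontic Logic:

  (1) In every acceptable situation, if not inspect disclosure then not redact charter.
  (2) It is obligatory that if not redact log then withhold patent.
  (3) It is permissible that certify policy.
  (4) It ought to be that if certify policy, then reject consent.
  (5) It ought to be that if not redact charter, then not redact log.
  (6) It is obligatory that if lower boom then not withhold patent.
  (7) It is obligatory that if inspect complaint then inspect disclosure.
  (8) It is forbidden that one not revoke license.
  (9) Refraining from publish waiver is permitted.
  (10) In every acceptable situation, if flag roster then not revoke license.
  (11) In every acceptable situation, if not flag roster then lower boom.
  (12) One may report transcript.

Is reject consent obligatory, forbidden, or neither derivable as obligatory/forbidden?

Neither

Premise 4 is O(certify_policy → reject_consent), but O(certify_policy) is not derivable from the premises (the permission P(certify_policy) asserts only ¬O(¬certify_policy), not O(certify_policy)), so it does not yield O(reject_consent).
No premise or chain of K-axiom applications forces O(reject_consent), and none forces O(¬reject_consent). So reject_consent is neither obligatory nor forbidden under these norms.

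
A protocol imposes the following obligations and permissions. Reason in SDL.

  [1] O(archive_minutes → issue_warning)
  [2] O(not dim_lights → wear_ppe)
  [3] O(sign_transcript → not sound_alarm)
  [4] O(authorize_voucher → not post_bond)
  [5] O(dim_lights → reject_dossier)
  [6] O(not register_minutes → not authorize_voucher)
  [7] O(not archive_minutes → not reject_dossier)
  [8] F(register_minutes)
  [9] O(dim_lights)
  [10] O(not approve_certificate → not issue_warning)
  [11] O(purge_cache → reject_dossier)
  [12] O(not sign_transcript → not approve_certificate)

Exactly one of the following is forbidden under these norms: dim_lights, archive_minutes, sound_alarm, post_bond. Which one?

sound_alarm

Premise 9 gives O(dim_lights).
Applying K to premise 5 (O(dim_lights → reject_dossier)) and O(dim_lights) yields O(reject_dossier).
Premise 7 is O(not archive_minutes → not reject_dossier); contrapositively O(reject_dossier → archive_minutes). Since O(reject_dossier) holds, K gives O(archive_minutes).
From O(archive_minutes) and premise 1, O(archive_minutes → issue_warning), we obtain O(issue_warning).
Premise 10, O(not approve_certificate → not issue_warning), contraposes to O(issue_warning → approve_certificate); with O(issue_warning) we get O(approve_certificate).
The contrapositive of premise 12 (O(not sign_transcript → not approve_certificate)) is O(approve_certificate → sign_transcript), and O(approve_certificate) is already established, so O(sign_transcript).
Premise 3 is O(sign_transcript → not sound_alarm); since O(sign_transcript), deontic closure gives O(not sound_alarm).
So O(not sound_alarm) holds, i.e. sound_alarm is forbidden. None of the other listed options is forbidden under the premises.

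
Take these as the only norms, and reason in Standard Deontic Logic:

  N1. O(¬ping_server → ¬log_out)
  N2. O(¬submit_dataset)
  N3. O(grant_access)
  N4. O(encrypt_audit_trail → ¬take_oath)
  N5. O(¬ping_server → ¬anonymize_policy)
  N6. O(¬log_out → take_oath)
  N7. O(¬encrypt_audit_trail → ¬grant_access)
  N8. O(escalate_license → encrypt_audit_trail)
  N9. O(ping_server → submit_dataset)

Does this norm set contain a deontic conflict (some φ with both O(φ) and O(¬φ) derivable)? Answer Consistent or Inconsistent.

Premise 3 states O(grant_access) outright.
Premise 7 is O(¬encrypt_audit_trail → ¬grant_access); contrapositively O(grant_access → encrypt_audit_trail). Since O(grant_access) holds, K gives O(encrypt_audit_trail).
Applying K to premise 4 (O(encrypt_audit_trail → ¬take_oath)) and O(encrypt_audit_trail) yields O(¬take_oath).
The contrapositive of premise 6 (O(¬log_out → take_oath)) is O(¬take_oath → log_out), and O(¬take_oath) is already established, so O(log_out).
Premise 1 is O(¬ping_server → ¬log_out); contrapositively O(log_out → ping_server). Since O(log_out) holds, K gives O(ping_server).
Applying K to premise 9 (O(ping_server → submit_dataset)) and O(ping_server) yields O(submit_dataset).
Yet premise 2 states O(¬submit_dataset).
We now have both O(submit_dataset) and O(¬submit_dataset) — submit_dataset is simultaneously obligatory and forbidden, violating the D-axiom.

Inconsistent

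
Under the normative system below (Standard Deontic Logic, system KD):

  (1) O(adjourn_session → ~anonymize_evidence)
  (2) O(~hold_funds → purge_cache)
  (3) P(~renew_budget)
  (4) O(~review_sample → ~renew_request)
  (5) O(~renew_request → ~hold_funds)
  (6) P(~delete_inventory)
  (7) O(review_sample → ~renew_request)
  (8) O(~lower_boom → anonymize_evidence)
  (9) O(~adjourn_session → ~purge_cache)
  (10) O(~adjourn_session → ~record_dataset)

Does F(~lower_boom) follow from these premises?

Yes

Premises 7 and 4 are O(review_sample → ~renew_request) and O(~review_sample → ~renew_request); every ideal world satisfies review_sample or ~review_sample, so in either case ~renew_request holds — hence O(~renew_request).
Applying K to premise 5 (O(~renew_request → ~hold_funds)) and O(~renew_request) yields O(~hold_funds).
With premise 2, O(~hold_funds → purge_cache), the K-axiom yields O(purge_cache).
The contrapositive of premise 9 (O(~adjourn_session → ~purge_cache)) is O(purge_cache → adjourn_session), and O(purge_cache) is already established, so O(adjourn_session).
With premise 1, O(adjourn_session → ~anonymize_evidence), the K-axiom yields O(~anonymize_evidence).
Premise 8 is O(~lower_boom → anonymize_evidence); contrapositively O(~anonymize_evidence → lower_boom). Since O(~anonymize_evidence) holds, K gives O(lower_boom).
Premises 3, 6, 10 do not contribute to this derivation.
So O(lower_boom) holds, i.e. F(~lower_boom). The claim follows.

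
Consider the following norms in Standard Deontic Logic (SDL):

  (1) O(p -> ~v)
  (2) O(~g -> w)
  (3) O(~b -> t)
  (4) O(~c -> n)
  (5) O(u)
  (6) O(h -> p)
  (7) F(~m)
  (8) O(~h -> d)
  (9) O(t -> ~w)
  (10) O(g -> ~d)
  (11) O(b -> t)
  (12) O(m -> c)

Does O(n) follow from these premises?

Premise 4 is O(~c -> n), but O(~c) is not derivable from the premises, so it does not yield O(n).
No other premise forces O(n). An ideal world satisfying every premise can still have n false, so O(n) is not derivable.

No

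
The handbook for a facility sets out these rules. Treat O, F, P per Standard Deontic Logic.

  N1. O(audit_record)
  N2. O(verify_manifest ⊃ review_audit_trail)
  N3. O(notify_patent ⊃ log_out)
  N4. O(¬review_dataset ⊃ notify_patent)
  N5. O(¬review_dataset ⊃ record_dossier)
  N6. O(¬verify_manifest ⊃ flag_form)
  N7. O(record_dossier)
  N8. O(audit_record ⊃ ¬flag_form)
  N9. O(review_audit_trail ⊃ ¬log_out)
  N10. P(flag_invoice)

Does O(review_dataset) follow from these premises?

Yes

Premise 1 gives O(audit_record).
From O(audit_record) and premise 8, O(audit_record ⊃ ¬flag_form), we obtain O(¬flag_form).
Premise 6, O(¬verify_manifest ⊃ flag_form), contraposes to O(¬flag_form ⊃ verify_manifest); with O(¬flag_form) we get O(verify_manifest).
Premise 2 is O(verify_manifest ⊃ review_audit_trail); since O(verify_manifest), deontic closure gives O(review_audit_trail).
From O(review_audit_trail) and premise 9, O(review_audit_trail ⊃ ¬log_out), we obtain O(¬log_out).
The contrapositive of premise 3 (O(notify_patent ⊃ log_out)) is O(¬log_out ⊃ ¬notify_patent), and O(¬log_out) is already established, so O(¬notify_patent).
The contrapositive of premise 4 (O(¬review_dataset ⊃ notify_patent)) is O(¬notify_patent ⊃ review_dataset), and O(¬notify_patent) is already established, so O(review_dataset).
Premises 5, 7, 10 do not contribute to this derivation.
So O(review_dataset) follows.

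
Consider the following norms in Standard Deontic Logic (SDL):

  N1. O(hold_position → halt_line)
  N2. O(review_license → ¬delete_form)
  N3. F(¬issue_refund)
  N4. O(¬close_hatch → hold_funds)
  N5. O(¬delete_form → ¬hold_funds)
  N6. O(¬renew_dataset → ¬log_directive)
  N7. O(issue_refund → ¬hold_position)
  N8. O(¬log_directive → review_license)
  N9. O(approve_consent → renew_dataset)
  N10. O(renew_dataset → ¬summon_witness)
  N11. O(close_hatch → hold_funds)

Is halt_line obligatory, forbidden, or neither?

Premise 1 is O(hold_position → halt_line), but O(hold_position) is not derivable from the premises, so it does not yield O(halt_line).
No premise or chain of K-axiom applications forces O(halt_line), and none forces O(¬halt_line). So halt_line is neither obligatory nor forbidden under these norms.

Neither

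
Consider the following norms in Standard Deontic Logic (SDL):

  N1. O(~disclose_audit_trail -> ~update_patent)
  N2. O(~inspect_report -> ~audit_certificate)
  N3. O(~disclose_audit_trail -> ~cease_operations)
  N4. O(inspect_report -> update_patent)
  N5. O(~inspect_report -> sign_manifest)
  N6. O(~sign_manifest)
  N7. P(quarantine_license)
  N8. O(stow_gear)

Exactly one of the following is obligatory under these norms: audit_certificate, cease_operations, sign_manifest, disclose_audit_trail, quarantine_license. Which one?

disclose_audit_trail

From premise 6 we have O(~sign_manifest).
Premise 5 is O(~inspect_report -> sign_manifest); contrapositively O(~sign_manifest -> inspect_report). Since O(~sign_manifest) holds, K gives O(inspect_report).
Premise 4 is O(inspect_report -> update_patent); since O(inspect_report), deontic closure gives O(update_patent).
The contrapositive of premise 1 (O(~disclose_audit_trail -> ~update_patent)) is O(update_patent -> disclose_audit_trail), and O(update_patent) is already established, so O(disclose_audit_trail).
So O(disclose_audit_trail) holds — disclose_audit_trail is obligatory. None of the other listed options is made obligatory by any chain of premises.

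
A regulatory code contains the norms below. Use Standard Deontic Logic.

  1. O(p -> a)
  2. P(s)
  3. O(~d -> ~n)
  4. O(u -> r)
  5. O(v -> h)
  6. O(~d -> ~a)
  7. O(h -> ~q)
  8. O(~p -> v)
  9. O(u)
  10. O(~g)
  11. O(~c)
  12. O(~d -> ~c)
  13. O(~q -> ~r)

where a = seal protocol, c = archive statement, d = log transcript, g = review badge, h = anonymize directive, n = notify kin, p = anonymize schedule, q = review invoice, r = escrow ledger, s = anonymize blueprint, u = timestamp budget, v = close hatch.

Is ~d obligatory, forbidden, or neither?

Forbidden

Premise 9 states O(u) outright.
With premise 4, O(u -> r), the K-axiom yields O(r).
Premise 13, O(~q -> ~r), contraposes to O(r -> q); with O(r) we get O(q).
Premise 7, O(h -> ~q), contraposes to O(q -> ~h); with O(q) we get O(~h).
The contrapositive of premise 5 (O(v -> h)) is O(~h -> ~v), and O(~h) is already established, so O(~v).
The contrapositive of premise 8 (O(~p -> v)) is O(~v -> p), and O(~v) is already established, so O(p).
Applying K to premise 1 (O(p -> a)) and O(p) yields O(a).
The contrapositive of premise 6 (O(~d -> ~a)) is O(a -> d), and O(a) is already established, so O(d).
Premises 2, 3, 10, 11, 12 do not contribute to this derivation.
Thus O(d), which is F(~d): ~d is forbidden.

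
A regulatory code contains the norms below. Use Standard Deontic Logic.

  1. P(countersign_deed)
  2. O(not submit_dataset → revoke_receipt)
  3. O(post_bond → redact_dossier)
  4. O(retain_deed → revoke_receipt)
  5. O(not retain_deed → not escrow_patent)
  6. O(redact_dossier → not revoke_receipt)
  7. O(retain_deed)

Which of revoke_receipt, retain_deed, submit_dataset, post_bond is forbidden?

post_bond

From premise 7 we have O(retain_deed).
With premise 4, O(retain_deed → revoke_receipt), the K-axiom yields O(revoke_receipt).
Premise 6, O(redact_dossier → not revoke_receipt), contraposes to O(revoke_receipt → not redact_dossier); with O(revoke_receipt) we get O(not redact_dossier).
Premise 3, O(post_bond → redact_dossier), contraposes to O(not redact_dossier → not post_bond); with O(not redact_dossier) we get O(not post_bond).
So O(not post_bond) holds, i.e. post_bond is forbidden. None of the other listed options is forbidden under the premises.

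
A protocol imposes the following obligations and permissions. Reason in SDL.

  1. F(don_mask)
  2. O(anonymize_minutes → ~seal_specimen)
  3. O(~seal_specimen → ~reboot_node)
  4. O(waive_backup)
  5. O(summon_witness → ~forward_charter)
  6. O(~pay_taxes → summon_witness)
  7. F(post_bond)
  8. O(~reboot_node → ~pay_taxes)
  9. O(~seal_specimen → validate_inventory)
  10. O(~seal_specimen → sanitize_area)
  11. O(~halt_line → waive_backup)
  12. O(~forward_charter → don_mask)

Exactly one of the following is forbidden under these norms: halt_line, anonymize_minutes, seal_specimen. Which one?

anonymize_minutes

Premise 1, F(don_mask), is equivalent to O(~don_mask).
The contrapositive of premise 12 (O(~forward_charter → don_mask)) is O(~don_mask → forward_charter), and O(~don_mask) is already established, so O(forward_charter).
Premise 5, O(summon_witness → ~forward_charter), contraposes to O(forward_charter → ~summon_witness); with O(forward_charter) we get O(~summon_witness).
Premise 6 is O(~pay_taxes → summon_witness); contrapositively O(~summon_witness → pay_taxes). Since O(~summon_witness) holds, K gives O(pay_taxes).
The contrapositive of premise 8 (O(~reboot_node → ~pay_taxes)) is O(pay_taxes → reboot_node), and O(pay_taxes) is already established, so O(reboot_node).
The contrapositive of premise 3 (O(~seal_specimen → ~reboot_node)) is O(reboot_node → seal_specimen), and O(reboot_node) is already established, so O(seal_specimen).
The contrapositive of premise 2 (O(anonymize_minutes → ~seal_specimen)) is O(seal_specimen → ~anonymize_minutes), and O(seal_specimen) is already established, so O(~anonymize_minutes).
So O(~anonymize_minutes) holds, i.e. anonymize_minutes is forbidden. None of the other listed options is forbidden under the premises.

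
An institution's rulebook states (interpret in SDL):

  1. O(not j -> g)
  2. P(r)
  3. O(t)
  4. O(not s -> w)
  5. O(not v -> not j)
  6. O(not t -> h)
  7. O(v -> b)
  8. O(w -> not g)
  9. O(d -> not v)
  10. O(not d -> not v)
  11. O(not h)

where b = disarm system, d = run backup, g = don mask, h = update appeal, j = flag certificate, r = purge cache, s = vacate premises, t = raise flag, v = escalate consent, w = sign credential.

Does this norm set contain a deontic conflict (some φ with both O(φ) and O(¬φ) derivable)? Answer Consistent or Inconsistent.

Premise 6 is O(not t -> h), but O(not t) is not derivable from the premises, so it does not yield O(h).
So O(h) is not derivable, and the apparent clash with O(not h) does not arise.
A world satisfying every obligation exists (e.g. b=false, d=false, g=true, h=false, j=false, r=false, s=true, t=true, v=false, w=false); no atom is both obligatory and forbidden, so the set is consistent.

Consistent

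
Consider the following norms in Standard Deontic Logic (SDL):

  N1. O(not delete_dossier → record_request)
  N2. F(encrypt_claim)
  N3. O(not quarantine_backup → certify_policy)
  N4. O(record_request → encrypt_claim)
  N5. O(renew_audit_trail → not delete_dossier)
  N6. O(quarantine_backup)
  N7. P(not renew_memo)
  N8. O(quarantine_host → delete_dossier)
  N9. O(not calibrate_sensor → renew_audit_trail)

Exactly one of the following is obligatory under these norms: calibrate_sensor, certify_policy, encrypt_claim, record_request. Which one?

F(encrypt_claim) at premise 2 means O(not encrypt_claim).
Premise 4, O(record_request → encrypt_claim), contraposes to O(not encrypt_claim → not record_request); with O(not encrypt_claim) we get O(not record_request).
The contrapositive of premise 1 (O(not delete_dossier → record_request)) is O(not record_request → delete_dossier), and O(not record_request) is already established, so O(delete_dossier).
The contrapositive of premise 5 (O(renew_audit_trail → not delete_dossier)) is O(delete_dossier → not renew_audit_trail), and O(delete_dossier) is already established, so O(not renew_audit_trail).
Premise 9, O(not calibrate_sensor → renew_audit_trail), contraposes to O(not renew_audit_trail → calibrate_sensor); with O(not renew_audit_trail) we get O(calibrate_sensor).
So O(calibrate_sensor) holds — calibrate_sensor is obligatory. None of the other listed options is made obligatory by any chain of premises.

calibrate_sensor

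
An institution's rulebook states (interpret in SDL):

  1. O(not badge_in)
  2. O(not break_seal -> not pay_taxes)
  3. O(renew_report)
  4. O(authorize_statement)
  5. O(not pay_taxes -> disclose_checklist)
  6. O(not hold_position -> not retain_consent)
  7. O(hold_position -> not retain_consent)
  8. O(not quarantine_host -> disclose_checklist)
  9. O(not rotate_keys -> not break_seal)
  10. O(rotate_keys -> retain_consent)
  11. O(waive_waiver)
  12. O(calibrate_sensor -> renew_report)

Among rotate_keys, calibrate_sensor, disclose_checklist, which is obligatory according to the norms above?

disclose_checklist

By case analysis on not hold_position: premise 6 gives O(not hold_position -> not retain_consent) and premise 7 gives O(hold_position -> not retain_consent), so O(not retain_consent) either way.
Premise 10 is O(rotate_keys -> retain_consent); contrapositively O(not retain_consent -> not rotate_keys). Since O(not retain_consent) holds, K gives O(not rotate_keys).
From O(not rotate_keys) and premise 9, O(not rotate_keys -> not break_seal), we obtain O(not break_seal).
From O(not break_seal) and premise 2, O(not break_seal -> not pay_taxes), we obtain O(not pay_taxes).
From O(not pay_taxes) and premise 5, O(not pay_taxes -> disclose_checklist), we obtain O(disclose_checklist).
So O(disclose_checklist) holds — disclose_checklist is obligatory. None of the other listed options is made obligatory by any chain of premises.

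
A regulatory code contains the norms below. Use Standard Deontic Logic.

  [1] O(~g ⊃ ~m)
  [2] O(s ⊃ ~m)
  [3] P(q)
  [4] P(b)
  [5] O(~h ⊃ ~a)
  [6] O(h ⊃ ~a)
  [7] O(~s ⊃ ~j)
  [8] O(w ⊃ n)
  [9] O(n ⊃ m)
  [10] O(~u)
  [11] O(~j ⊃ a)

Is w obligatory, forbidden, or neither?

Forbidden

Premises 6 and 5 are O(h ⊃ ~a) and O(~h ⊃ ~a); every ideal world satisfies h or ~h, so in either case ~a holds — hence O(~a).
The contrapositive of premise 11 (O(~j ⊃ a)) is O(~a ⊃ j), and O(~a) is already established, so O(j).
Premise 7, O(~s ⊃ ~j), contraposes to O(j ⊃ s); with O(j) we get O(s).
Applying K to premise 2 (O(s ⊃ ~m)) and O(s) yields O(~m).
The contrapositive of premise 9 (O(n ⊃ m)) is O(~m ⊃ ~n), and O(~m) is already established, so O(~n).
Premise 8 is O(w ⊃ n); contrapositively O(~n ⊃ ~w). Since O(~n) holds, K gives O(~w).
Premises 1, 3, 4, 10 do not contribute to this derivation.
Thus O(~w), which is F(w): w is forbidden.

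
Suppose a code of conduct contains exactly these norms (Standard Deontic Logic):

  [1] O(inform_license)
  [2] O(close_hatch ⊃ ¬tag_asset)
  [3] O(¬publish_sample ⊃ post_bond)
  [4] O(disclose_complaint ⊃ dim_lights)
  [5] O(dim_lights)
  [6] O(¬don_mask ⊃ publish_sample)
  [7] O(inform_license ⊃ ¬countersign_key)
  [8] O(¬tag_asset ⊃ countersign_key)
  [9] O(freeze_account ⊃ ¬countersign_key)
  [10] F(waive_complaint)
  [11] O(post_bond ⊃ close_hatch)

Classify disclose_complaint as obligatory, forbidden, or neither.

Neither

Premise 4 is O(disclose_complaint ⊃ dim_lights); even if O(dim_lights) held, inferring O(disclose_complaint) would be affirming the consequent — invalid.
No premise or chain of K-axiom applications forces O(disclose_complaint), and none forces O(¬disclose_complaint). So disclose_complaint is neither obligatory nor forbidden under these norms.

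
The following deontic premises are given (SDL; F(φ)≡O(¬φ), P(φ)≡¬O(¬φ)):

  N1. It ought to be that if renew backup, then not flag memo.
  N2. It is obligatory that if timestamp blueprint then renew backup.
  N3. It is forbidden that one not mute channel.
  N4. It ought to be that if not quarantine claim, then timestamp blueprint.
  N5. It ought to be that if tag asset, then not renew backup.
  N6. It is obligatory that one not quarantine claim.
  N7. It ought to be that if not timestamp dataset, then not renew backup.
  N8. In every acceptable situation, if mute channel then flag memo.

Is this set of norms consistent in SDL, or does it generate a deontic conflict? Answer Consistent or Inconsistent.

Premise 3, F(¬mute_channel), is equivalent to O(mute_channel).
With premise 8, O(mute_channel → flag_memo), the K-axiom yields O(flag_memo).
Premise 1 is O(renew_backup → ¬flag_memo); contrapositively O(flag_memo → ¬renew_backup). Since O(flag_memo) holds, K gives O(¬renew_backup).
The contrapositive of premise 2 (O(timestamp_blueprint → renew_backup)) is O(¬renew_backup → ¬timestamp_blueprint), and O(¬renew_backup) is already established, so O(¬timestamp_blueprint).
The contrapositive of premise 4 (O(¬quarantine_claim → timestamp_blueprint)) is O(¬timestamp_blueprint → quarantine_claim), and O(¬timestamp_blueprint) is already established, so O(quarantine_claim).
However, premise 6 gives O(¬quarantine_claim).
We now have both O(quarantine_claim) and O(¬quarantine_claim) — quarantine_claim is simultaneously obligatory and forbidden, violating the D-axiom.

Inconsistent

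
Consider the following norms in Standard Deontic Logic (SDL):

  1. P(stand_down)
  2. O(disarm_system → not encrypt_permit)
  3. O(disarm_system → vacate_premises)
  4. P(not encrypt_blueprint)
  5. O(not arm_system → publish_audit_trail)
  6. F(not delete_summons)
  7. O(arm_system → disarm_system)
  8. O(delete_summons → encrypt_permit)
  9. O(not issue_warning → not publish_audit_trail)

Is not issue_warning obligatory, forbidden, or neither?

Forbidden

Premise 6 is F(not delete_summons), i.e. O(delete_summons).
Premise 8 is O(delete_summons → encrypt_permit); since O(delete_summons), deontic closure gives O(encrypt_permit).
Premise 2, O(disarm_system → not encrypt_permit), contraposes to O(encrypt_permit → not disarm_system); with O(encrypt_permit) we get O(not disarm_system).
The contrapositive of premise 7 (O(arm_system → disarm_system)) is O(not disarm_system → not arm_system), and O(not disarm_system) is already established, so O(not arm_system).
Applying K to premise 5 (O(not arm_system → publish_audit_trail)) and O(not arm_system) yields O(publish_audit_trail).
Premise 9, O(not issue_warning → not publish_audit_trail), contraposes to O(publish_audit_trail → issue_warning); with O(publish_audit_trail) we get O(issue_warning).
Premises 1, 3, 4 do not contribute to this derivation.
Thus O(issue_warning), which is F(not issue_warning): not issue_warning is forbidden.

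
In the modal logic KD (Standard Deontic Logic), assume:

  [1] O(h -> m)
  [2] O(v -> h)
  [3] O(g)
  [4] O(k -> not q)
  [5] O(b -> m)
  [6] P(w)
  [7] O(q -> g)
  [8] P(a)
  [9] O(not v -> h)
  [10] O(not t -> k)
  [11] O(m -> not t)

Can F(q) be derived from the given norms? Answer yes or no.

Premises 2 and 9 cover both cases: O(v -> h) and O(not v -> h). Since v ∨ not v is a tautology, O(h) follows.
Premise 1 is O(h -> m); since O(h), deontic closure gives O(m).
Applying K to premise 11 (O(m -> not t)) and O(m) yields O(not t).
With premise 10, O(not t -> k), the K-axiom yields O(k).
Applying K to premise 4 (O(k -> not q)) and O(k) yields O(not q).
Premises 3, 5, 6, 7, 8 do not contribute to this derivation.
So O(not q) holds, i.e. F(q). The claim follows.

Yes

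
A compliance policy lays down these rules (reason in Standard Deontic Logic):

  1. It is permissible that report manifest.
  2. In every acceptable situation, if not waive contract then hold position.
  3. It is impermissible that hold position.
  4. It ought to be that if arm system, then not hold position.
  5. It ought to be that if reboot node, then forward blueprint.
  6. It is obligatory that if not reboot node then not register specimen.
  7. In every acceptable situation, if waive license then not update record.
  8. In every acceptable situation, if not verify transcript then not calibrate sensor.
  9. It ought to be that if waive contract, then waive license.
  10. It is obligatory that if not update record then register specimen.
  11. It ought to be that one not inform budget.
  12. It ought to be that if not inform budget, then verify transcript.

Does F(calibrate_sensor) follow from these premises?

Premise 8 is O(¬verify_transcript → ¬calibrate_sensor), but O(¬verify_transcript) is not derivable from the premises, so it does not yield O(¬calibrate_sensor).
No other premise forces O(¬calibrate_sensor). An ideal world satisfying every premise can still have calibrate_sensor true, so F(calibrate_sensor) is not derivable.

No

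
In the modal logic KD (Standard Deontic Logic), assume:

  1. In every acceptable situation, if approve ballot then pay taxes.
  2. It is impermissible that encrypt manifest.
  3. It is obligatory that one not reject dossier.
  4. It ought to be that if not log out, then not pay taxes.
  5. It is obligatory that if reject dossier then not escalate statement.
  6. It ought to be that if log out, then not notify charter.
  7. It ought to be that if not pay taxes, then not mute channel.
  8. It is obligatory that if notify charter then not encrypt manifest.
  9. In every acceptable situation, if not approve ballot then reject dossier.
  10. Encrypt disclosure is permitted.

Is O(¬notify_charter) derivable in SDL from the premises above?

Yes

Premise 3 gives O(¬reject_dossier).
The contrapositive of premise 9 (O(¬approve_ballot → reject_dossier)) is O(¬reject_dossier → approve_ballot), and O(¬reject_dossier) is already established, so O(approve_ballot).
With premise 1, O(approve_ballot → pay_taxes), the K-axiom yields O(pay_taxes).
The contrapositive of premise 4 (O(¬log_out → ¬pay_taxes)) is O(pay_taxes → log_out), and O(pay_taxes) is already established, so O(log_out).
With premise 6, O(log_out → ¬notify_charter), the K-axiom yields O(¬notify_charter).
Premises 2, 5, 7, 8, 10 do not contribute to this derivation.
So O(¬notify_charter) follows.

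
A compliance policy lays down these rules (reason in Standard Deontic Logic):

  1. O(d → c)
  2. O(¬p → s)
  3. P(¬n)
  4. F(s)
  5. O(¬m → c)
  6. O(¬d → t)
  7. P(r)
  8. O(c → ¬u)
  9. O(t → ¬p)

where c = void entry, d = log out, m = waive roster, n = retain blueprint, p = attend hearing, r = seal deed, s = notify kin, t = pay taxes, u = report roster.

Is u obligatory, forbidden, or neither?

Forbidden

Premise 4 is F(s), i.e. O(¬s).
The contrapositive of premise 2 (O(¬p → s)) is O(¬s → p), and O(¬s) is already established, so O(p).
Premise 9 is O(t → ¬p); contrapositively O(p → ¬t). Since O(p) holds, K gives O(¬t).
The contrapositive of premise 6 (O(¬d → t)) is O(¬t → d), and O(¬t) is already established, so O(d).
With premise 1, O(d → c), the K-axiom yields O(c).
With premise 8, O(c → ¬u), the K-axiom yields O(¬u).
Premises 3, 5, 7 do not contribute to this derivation.
Thus O(¬u), which is F(u): u is forbidden.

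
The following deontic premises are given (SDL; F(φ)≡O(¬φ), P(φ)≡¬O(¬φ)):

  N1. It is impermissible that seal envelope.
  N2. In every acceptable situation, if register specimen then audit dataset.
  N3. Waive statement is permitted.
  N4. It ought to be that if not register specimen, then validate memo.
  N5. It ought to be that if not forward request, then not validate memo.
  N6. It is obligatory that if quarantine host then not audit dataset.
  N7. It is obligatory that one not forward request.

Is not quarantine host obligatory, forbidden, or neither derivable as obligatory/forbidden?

Premise 7 gives O(¬forward_request).
With premise 5, O(¬forward_request → ¬validate_memo), the K-axiom yields O(¬validate_memo).
Premise 4 is O(¬register_specimen → validate_memo); contrapositively O(¬validate_memo → register_specimen). Since O(¬validate_memo) holds, K gives O(register_specimen).
Applying K to premise 2 (O(register_specimen → audit_dataset)) and O(register_specimen) yields O(audit_dataset).
Premise 6 is O(quarantine_host → ¬audit_dataset); contrapositively O(audit_dataset → ¬quarantine_host). Since O(audit_dataset) holds, K gives O(¬quarantine_host).
Premises 1, 3 do not contribute to this derivation.
Hence ¬quarantine_host is obligatory.

Obligatory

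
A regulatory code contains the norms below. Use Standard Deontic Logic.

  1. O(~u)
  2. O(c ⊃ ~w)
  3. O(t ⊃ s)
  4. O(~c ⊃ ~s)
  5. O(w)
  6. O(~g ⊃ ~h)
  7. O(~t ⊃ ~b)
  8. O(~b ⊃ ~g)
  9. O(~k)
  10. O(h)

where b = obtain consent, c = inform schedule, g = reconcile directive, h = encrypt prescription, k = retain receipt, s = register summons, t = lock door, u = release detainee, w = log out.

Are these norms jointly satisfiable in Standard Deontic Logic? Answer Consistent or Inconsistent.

Premise 10 states O(h) outright.
Premise 6 is O(~g ⊃ ~h); contrapositively O(h ⊃ g). Since O(h) holds, K gives O(g).
The contrapositive of premise 8 (O(~b ⊃ ~g)) is O(g ⊃ b), and O(g) is already established, so O(b).
Premise 7, O(~t ⊃ ~b), contraposes to O(b ⊃ t); with O(b) we get O(t).
From O(t) and premise 3, O(t ⊃ s), we obtain O(s).
Premise 4 is O(~c ⊃ ~s); contrapositively O(s ⊃ c). Since O(s) holds, K gives O(c).
With premise 2, O(c ⊃ ~w), the K-axiom yields O(~w).
Yet premise 5 states O(w).
We now have both O(~w) and O(w) — w is simultaneously obligatory and forbidden, violating the D-axiom.

Inconsistent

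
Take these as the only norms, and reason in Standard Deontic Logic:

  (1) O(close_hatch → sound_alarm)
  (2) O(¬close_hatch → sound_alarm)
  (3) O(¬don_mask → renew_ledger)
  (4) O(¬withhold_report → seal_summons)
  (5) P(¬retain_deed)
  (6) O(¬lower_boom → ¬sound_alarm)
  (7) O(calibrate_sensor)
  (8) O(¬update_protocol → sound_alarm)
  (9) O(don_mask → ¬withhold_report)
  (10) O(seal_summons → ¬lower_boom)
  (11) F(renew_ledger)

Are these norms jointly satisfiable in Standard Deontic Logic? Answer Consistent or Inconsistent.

Premises 1 and 2 cover both cases: O(close_hatch → sound_alarm) and O(¬close_hatch → sound_alarm). Since close_hatch ∨ ¬close_hatch is a tautology, O(sound_alarm) follows.
The contrapositive of premise 6 (O(¬lower_boom → ¬sound_alarm)) is O(sound_alarm → lower_boom), and O(sound_alarm) is already established, so O(lower_boom).
Premise 10 is O(seal_summons → ¬lower_boom); contrapositively O(lower_boom → ¬seal_summons). Since O(lower_boom) holds, K gives O(¬seal_summons).
The contrapositive of premise 4 (O(¬withhold_report → seal_summons)) is O(¬seal_summons → withhold_report), and O(¬seal_summons) is already established, so O(withhold_report).
The contrapositive of premise 9 (O(don_mask → ¬withhold_report)) is O(withhold_report → ¬don_mask), and O(withhold_report) is already established, so O(¬don_mask).
With premise 3, O(¬don_mask → renew_ledger), the K-axiom yields O(renew_ledger).
However, F(renew_ledger) at premise 11 amounts to O(¬renew_ledger).
We now have both O(renew_ledger) and O(¬renew_ledger) — renew_ledger is simultaneously obligatory and forbidden, violating the D-axiom.

Inconsistent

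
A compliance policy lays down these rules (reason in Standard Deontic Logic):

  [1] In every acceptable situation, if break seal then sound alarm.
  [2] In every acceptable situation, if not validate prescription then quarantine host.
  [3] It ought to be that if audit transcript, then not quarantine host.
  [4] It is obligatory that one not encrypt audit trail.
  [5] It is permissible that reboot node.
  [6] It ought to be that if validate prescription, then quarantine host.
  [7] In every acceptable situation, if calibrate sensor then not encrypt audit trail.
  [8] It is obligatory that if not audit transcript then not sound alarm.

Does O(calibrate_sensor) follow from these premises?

Premise 7 is O(calibrate_sensor → ¬encrypt_audit_trail); even if O(¬encrypt_audit_trail) held, inferring O(calibrate_sensor) would be affirming the consequent — invalid.
No other premise forces O(calibrate_sensor). An ideal world satisfying every premise can still have calibrate_sensor false, so O(calibrate_sensor) is not derivable.

No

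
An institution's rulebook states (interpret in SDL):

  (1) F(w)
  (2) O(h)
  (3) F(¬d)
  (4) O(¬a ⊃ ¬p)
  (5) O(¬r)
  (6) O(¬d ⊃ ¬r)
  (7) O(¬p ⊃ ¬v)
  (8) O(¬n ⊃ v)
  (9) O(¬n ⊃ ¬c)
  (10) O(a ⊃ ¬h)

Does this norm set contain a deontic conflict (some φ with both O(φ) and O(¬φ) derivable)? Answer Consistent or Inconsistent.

Consistent

Premise 6 is O(¬d ⊃ ¬r); even if O(¬r) held, inferring O(¬d) would be affirming the consequent — invalid.
So O(¬d) is not derivable, and the apparent clash with O(d) does not arise.
A world satisfying every obligation exists (e.g. a=false, c=false, d=true, h=true, n=true, p=false, r=false, v=false, w=false); no atom is both obligatory and forbidden, so the set is consistent.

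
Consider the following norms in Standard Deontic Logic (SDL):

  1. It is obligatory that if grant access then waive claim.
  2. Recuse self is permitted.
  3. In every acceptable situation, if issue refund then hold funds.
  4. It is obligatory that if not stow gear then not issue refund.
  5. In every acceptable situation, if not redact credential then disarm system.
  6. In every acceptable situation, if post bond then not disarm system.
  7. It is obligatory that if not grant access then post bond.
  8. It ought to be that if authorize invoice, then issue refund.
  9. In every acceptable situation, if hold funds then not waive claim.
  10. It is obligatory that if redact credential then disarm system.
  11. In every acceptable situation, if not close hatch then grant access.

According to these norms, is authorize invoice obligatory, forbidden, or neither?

Forbidden

By case analysis on ¬redact_credential: premise 5 gives O(¬redact_credential → disarm_system) and premise 10 gives O(redact_credential → disarm_system), so O(disarm_system) either way.
The contrapositive of premise 6 (O(post_bond → ¬disarm_system)) is O(disarm_system → ¬post_bond), and O(disarm_system) is already established, so O(¬post_bond).
Premise 7 is O(¬grant_access → post_bond); contrapositively O(¬post_bond → grant_access). Since O(¬post_bond) holds, K gives O(grant_access).
With premise 1, O(grant_access → waive_claim), the K-axiom yields O(waive_claim).
The contrapositive of premise 9 (O(hold_funds → ¬waive_claim)) is O(waive_claim → ¬hold_funds), and O(waive_claim) is already established, so O(¬hold_funds).
Premise 3 is O(issue_refund → hold_funds); contrapositively O(¬hold_funds → ¬issue_refund). Since O(¬hold_funds) holds, K gives O(¬issue_refund).
The contrapositive of premise 8 (O(authorize_invoice → issue_refund)) is O(¬issue_refund → ¬authorize_invoice), and O(¬issue_refund) is already established, so O(¬authorize_invoice).
Premises 2, 4, 11 do not contribute to this derivation.
Thus O(¬authorize_invoice), which is F(authorize_invoice): authorize_invoice is forbidden.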